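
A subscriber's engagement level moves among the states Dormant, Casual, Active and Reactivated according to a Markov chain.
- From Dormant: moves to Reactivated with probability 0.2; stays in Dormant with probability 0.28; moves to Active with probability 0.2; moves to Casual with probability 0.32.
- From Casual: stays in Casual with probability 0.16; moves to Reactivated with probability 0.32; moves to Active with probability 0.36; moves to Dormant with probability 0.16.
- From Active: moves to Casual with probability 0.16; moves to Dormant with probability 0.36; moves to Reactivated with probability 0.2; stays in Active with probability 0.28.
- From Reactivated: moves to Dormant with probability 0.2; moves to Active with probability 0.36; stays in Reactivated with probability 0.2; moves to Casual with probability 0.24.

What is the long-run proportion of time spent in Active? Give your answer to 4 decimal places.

0.2949

Let the stationary distribution be π with π = πP and π_1 + π_2 + π_3 + π_4 = 1.
π_1 = 0.28·π_1 + 0.16·π_2 + 0.36·π_3 + 0.2·π_4
π_2 = 0.32·π_1 + 0.16·π_2 + 0.16·π_3 + 0.24·π_4
π_3 = 0.2·π_1 + 0.36·π_2 + 0.28·π_3 + 0.36·π_4
Solving with the normalization constraint gives π = (0.2591, 0.2196, 0.2949, 0.2263).
So the stationary probability of Active is 0.2949.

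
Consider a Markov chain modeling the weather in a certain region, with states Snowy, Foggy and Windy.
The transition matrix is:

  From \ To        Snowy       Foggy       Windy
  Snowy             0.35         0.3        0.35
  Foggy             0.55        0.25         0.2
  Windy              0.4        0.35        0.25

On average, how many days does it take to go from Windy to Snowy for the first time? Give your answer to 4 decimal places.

Let t(s) be the expected number of days to first reach Snowy from state s, with t(Snowy) = 0. Conditioning on the first day:
t(Foggy) = 1 + 0.25·t(Foggy) + 0.2·t(Windy)
t(Windy) = 1 + 0.35·t(Foggy) + 0.25·t(Windy)
Solving: t(Foggy) = 1.9289, t(Windy) = 2.2335.
Expected days from Windy to Snowy: 2.2335.

2.2335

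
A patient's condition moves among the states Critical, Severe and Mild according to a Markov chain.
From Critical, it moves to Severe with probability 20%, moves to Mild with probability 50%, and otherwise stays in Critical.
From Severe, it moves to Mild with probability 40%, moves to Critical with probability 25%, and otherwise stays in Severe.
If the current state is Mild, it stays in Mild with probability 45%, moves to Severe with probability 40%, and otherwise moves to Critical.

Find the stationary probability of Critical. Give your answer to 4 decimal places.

0.2164

Let the stationary distribution be π with π = πP and π_1 + π_2 + π_3 = 1.
π_1 = 0.3·π_1 + 0.25·π_2 + 0.15·π_3
π_2 = 0.2·π_1 + 0.35·π_2 + 0.4·π_3
Solving with the normalization constraint gives π = (0.2164, 0.3397, 0.4438).
So the stationary probability of Critical is 0.2164.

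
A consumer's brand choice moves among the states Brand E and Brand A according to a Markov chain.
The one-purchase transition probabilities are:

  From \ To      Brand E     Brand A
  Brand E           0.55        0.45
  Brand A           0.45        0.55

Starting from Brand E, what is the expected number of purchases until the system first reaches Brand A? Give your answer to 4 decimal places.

Let t(s) be the expected number of purchases to first reach Brand A from state s, with t(Brand A) = 0. Conditioning on the first purchase:
t(Brand E) = 1 + 0.55·t(Brand E)
Solving: t(Brand E) = 2.2222.
Expected purchases from Brand E to Brand A: 2.2222.

2.2222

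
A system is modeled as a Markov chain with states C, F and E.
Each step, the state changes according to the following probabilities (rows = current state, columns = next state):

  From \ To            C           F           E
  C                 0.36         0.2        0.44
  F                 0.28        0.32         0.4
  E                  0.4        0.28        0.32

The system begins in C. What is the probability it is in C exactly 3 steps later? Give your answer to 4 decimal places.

Propagate the distribution vector 3 steps from C.
After 0 steps: (1.0000, 0.0000, 0.0000)
After 1 step: (0.3600, 0.2000, 0.4400)
After 2 steps: (0.3616, 0.2592, 0.3792)
After 3 steps: (0.3544, 0.2614, 0.3841)
P(in C after 3 steps) = 0.3544

0.3544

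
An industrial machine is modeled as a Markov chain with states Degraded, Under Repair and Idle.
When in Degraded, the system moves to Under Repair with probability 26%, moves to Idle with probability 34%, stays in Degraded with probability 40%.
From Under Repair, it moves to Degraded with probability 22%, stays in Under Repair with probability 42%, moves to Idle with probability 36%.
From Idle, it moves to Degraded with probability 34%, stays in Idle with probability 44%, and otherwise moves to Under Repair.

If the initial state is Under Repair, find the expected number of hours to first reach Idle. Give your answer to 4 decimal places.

2.8198

Let t(s) be the expected number of hours to first reach Idle from state s, with t(Idle) = 0. Conditioning on the first hour:
t(Degraded) = 1 + 0.4·t(Degraded) + 0.26·t(Under Repair)
t(Under Repair) = 1 + 0.22·t(Degraded) + 0.42·t(Under Repair)
Solving: t(Degraded) = 2.8886, t(Under Repair) = 2.8198.
Expected hours from Under Repair to Idle: 2.8198.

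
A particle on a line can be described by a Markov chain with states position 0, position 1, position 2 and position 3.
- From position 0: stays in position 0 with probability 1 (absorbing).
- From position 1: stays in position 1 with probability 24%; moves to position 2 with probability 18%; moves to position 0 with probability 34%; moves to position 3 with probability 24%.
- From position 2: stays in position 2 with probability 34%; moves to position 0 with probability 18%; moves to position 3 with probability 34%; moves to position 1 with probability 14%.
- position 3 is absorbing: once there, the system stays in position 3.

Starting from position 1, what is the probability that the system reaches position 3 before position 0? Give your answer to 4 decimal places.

Let h(s) be the probability of absorption at position 3 starting from transient state s. Then h(position 3) = 1 and h(position 0) = 0. By first-step analysis:
h(position 1) = 0.34·0 + 0.24·h(position 1) + 0.18·h(position 2) + 0.24·1
h(position 2) = 0.18·0 + 0.14·h(position 1) + 0.34·h(position 2) + 0.34·1
Solving: h(position 1) = 0.4610, h(position 2) = 0.6129.
Starting from position 1, the probability is 0.4610.

0.4610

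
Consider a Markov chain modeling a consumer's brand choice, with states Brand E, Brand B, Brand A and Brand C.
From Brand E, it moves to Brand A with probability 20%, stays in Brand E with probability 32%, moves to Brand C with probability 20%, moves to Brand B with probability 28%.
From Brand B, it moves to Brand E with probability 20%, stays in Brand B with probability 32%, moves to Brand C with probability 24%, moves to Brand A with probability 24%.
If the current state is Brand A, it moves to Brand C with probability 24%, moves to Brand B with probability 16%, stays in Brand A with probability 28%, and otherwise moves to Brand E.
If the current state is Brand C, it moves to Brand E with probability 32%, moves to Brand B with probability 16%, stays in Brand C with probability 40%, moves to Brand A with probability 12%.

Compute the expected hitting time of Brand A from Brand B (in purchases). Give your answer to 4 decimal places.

5.0853

Let t(s) be the expected number of purchases to first reach Brand A from state s, with t(Brand A) = 0. Conditioning on the first purchase:
t(Brand E) = 1 + 0.32·t(Brand E) + 0.28·t(Brand B) + 0.2·t(Brand C)
t(Brand B) = 1 + 0.2·t(Brand E) + 0.32·t(Brand B) + 0.24·t(Brand C)
t(Brand C) = 1 + 0.32·t(Brand E) + 0.16·t(Brand B) + 0.4·t(Brand C)
Solving: t(Brand E) = 5.2822, t(Brand B) = 5.0853, t(Brand C) = 5.8399.
Expected purchases from Brand B to Brand A: 5.0853.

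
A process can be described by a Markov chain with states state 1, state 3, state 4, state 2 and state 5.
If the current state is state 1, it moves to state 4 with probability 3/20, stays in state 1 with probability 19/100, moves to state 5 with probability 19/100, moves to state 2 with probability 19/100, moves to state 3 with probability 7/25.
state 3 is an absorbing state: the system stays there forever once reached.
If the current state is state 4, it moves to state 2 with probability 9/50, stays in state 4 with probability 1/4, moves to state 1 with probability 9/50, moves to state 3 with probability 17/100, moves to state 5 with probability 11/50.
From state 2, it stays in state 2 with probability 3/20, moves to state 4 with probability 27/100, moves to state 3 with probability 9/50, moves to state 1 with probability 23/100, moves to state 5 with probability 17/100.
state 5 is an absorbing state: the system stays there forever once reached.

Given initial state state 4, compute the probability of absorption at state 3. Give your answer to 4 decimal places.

0.4841

Let h(s) be the probability of absorption at state 3 starting from transient state s. Then h(state 3) = 1 and h(state 5) = 0. By first-step analysis:
h(state 1) = 0.19·h(state 1) + 0.28·1 + 0.15·h(state 4) + 0.19·h(state 2) + 0.19·0
h(state 4) = 0.18·h(state 1) + 0.17·1 + 0.25·h(state 4) + 0.18·h(state 2) + 0.22·0
h(state 2) = 0.23·h(state 1) + 0.18·1 + 0.27·h(state 4) + 0.15·h(state 2) + 0.17·0
Solving: h(state 1) = 0.5564, h(state 4) = 0.4841, h(state 2) = 0.5161.
Starting from state 4, the probability is 0.4841.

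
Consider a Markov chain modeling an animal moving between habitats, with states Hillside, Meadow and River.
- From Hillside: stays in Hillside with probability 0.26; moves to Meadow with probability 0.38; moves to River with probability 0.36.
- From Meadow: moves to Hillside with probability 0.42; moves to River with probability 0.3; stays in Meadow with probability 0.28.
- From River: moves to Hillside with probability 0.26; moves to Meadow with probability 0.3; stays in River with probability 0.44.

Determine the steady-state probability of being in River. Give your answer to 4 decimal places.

0.3705

Let the stationary distribution be π with π = πP and π_1 + π_2 + π_3 = 1.
π_1 = 0.26·π_1 + 0.42·π_2 + 0.26·π_3
π_2 = 0.38·π_1 + 0.28·π_2 + 0.3·π_3
Solving with the normalization constraint gives π = (0.3110, 0.3185, 0.3705).
So the stationary probability of River is 0.3705.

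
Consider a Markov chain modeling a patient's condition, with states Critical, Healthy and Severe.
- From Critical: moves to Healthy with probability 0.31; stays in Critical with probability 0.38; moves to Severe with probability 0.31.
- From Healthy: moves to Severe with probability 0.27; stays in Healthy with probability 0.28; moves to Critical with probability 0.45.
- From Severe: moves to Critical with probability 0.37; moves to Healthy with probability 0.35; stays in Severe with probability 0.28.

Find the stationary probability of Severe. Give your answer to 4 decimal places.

Let the stationary distribution be π with π = πP and π_1 + π_2 + π_3 = 1.
π_1 = 0.38·π_1 + 0.45·π_2 + 0.37·π_3
π_2 = 0.31·π_1 + 0.28·π_2 + 0.35·π_3
Solving with the normalization constraint gives π = (0.3990, 0.3122, 0.2888).
So the stationary probability of Severe is 0.2888.

0.2888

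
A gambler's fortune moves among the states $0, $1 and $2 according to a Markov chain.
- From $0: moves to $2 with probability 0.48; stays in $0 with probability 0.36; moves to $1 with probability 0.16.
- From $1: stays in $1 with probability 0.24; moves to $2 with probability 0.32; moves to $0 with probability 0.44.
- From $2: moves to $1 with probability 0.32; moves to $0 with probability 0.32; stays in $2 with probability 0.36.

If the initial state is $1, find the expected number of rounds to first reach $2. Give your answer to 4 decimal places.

Let t(s) be the expected number of rounds to first reach $2 from state s, with t($2) = 0. Conditioning on the first round:
t($0) = 1 + 0.36·t($0) + 0.16·t($1)
t($1) = 1 + 0.44·t($0) + 0.24·t($1)
Solving: t($0) = 2.2115, t($1) = 2.5962.
Expected rounds from $1 to $2: 2.5962.

2.5962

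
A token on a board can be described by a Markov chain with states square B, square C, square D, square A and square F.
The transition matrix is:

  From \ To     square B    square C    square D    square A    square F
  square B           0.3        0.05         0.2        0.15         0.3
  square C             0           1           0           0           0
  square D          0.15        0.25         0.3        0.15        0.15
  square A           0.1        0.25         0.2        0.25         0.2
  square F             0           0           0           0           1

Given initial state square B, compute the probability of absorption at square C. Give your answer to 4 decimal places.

0.3382

Let h(s) be the probability of absorption at square C starting from transient state s. Then h(square C) = 1 and h(square F) = 0. By first-step analysis:
h(square B) = 0.3·h(square B) + 0.05·1 + 0.2·h(square D) + 0.15·h(square A) + 0.3·0
h(square D) = 0.15·h(square B) + 0.25·1 + 0.3·h(square D) + 0.15·h(square A) + 0.15·0
h(square A) = 0.1·h(square B) + 0.25·1 + 0.2·h(square D) + 0.25·h(square A) + 0.2·0
Solving: h(square B) = 0.3382, h(square D) = 0.5417, h(square A) = 0.5229.
Starting from square B, the probability is 0.3382.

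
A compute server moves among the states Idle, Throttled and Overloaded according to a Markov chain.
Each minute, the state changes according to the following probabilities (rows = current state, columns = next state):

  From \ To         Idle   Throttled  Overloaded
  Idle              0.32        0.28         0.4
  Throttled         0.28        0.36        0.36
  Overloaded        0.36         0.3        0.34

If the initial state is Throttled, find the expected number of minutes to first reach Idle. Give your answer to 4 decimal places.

3.2443

Let t(s) be the expected number of minutes to first reach Idle from state s, with t(Idle) = 0. Conditioning on the first minute:
t(Throttled) = 1 + 0.36·t(Throttled) + 0.36·t(Overloaded)
t(Overloaded) = 1 + 0.3·t(Throttled) + 0.34·t(Overloaded)
Solving: t(Throttled) = 3.2443, t(Overloaded) = 2.9898.
Expected minutes from Throttled to Idle: 3.2443.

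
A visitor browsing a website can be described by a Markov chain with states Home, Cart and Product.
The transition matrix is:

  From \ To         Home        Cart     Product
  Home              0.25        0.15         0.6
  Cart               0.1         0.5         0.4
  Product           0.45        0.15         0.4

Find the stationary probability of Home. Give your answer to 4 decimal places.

0.3077

Let the stationary distribution be π with π = πP and π_1 + π_2 + π_3 = 1.
π_1 = 0.25·π_1 + 0.1·π_2 + 0.45·π_3
π_2 = 0.15·π_1 + 0.5·π_2 + 0.15·π_3
Solving with the normalization constraint gives π = (0.3077, 0.2308, 0.4615).
So the stationary probability of Home is 0.3077.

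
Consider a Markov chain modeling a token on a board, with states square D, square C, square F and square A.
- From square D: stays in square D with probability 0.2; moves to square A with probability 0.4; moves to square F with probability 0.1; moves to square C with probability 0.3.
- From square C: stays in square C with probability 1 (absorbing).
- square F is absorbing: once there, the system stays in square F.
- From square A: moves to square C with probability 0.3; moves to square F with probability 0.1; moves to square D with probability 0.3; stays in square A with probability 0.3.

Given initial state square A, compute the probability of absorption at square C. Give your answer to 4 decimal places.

0.7500

Let h(s) be the probability of absorption at square C starting from transient state s. Then h(square C) = 1 and h(square F) = 0. By first-step analysis:
h(square D) = 0.2·h(square D) + 0.3·1 + 0.1·0 + 0.4·h(square A)
h(square A) = 0.3·h(square D) + 0.3·1 + 0.1·0 + 0.3·h(square A)
Solving: h(square D) = 0.7500, h(square A) = 0.7500.
Starting from square A, the probability is 0.7500.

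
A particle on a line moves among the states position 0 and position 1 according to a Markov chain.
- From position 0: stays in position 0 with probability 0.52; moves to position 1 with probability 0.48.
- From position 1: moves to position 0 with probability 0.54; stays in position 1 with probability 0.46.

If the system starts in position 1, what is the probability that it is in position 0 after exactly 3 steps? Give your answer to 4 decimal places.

Propagate the distribution vector 3 steps from position 1.
After 0 steps: (0.0000, 1.0000)
After 1 step: (0.5400, 0.4600)
After 2 steps: (0.5292, 0.4708)
After 3 steps: (0.5294, 0.4706)
P(in position 0 after 3 steps) = 0.5294

0.5294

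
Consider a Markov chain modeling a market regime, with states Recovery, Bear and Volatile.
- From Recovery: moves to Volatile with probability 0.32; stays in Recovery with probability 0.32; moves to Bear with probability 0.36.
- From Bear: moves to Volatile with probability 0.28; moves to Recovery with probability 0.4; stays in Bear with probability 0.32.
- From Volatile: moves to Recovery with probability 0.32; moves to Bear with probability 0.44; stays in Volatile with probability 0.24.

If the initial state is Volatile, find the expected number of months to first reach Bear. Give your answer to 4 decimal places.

2.4131

Let t(s) be the expected number of months to first reach Bear from state s, with t(Bear) = 0. Conditioning on the first month:
t(Recovery) = 1 + 0.32·t(Recovery) + 0.32·t(Volatile)
t(Volatile) = 1 + 0.32·t(Recovery) + 0.24·t(Volatile)
Solving: t(Recovery) = 2.6062, t(Volatile) = 2.4131.
Expected months from Volatile to Bear: 2.4131.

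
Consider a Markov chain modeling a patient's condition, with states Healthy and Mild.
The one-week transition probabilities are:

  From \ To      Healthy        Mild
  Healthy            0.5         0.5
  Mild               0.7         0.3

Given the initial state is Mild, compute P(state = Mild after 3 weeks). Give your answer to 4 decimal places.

0.4120

Propagate the distribution vector 3 weeks from Mild.
After 0 weeks: (0.0000, 1.0000)
After 1 week: (0.7000, 0.3000)
After 2 weeks: (0.5600, 0.4400)
After 3 weeks: (0.5880, 0.4120)
P(in Mild after 3 weeks) = 0.4120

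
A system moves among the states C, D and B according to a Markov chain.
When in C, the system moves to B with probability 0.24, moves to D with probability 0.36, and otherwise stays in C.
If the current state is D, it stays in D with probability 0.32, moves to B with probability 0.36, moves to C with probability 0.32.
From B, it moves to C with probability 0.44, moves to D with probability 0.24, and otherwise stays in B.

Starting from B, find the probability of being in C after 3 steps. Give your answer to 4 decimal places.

0.3868

Propagate the distribution vector 3 steps from B.
After 0 steps: (0.0000, 0.0000, 1.0000)
After 1 step: (0.4400, 0.2400, 0.3200)
After 2 steps: (0.3936, 0.3120, 0.2944)
After 3 steps: (0.3868, 0.3122, 0.3010)
P(in C after 3 steps) = 0.3868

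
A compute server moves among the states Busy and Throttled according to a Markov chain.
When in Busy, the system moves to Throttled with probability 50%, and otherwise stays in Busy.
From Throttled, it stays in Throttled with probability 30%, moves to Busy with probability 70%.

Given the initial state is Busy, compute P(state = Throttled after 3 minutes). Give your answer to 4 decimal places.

0.4200

Propagate the distribution vector 3 minutes from Busy.
After 0 minutes: (1.0000, 0.0000)
After 1 minute: (0.5000, 0.5000)
After 2 minutes: (0.6000, 0.4000)
After 3 minutes: (0.5800, 0.4200)
P(in Throttled after 3 minutes) = 0.4200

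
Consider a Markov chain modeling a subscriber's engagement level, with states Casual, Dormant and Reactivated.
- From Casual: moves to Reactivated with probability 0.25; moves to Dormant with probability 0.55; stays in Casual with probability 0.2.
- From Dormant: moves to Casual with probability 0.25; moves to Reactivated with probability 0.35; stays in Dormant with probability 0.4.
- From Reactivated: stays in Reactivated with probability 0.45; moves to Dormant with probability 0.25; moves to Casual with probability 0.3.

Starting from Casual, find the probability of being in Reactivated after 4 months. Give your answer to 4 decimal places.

0.3605

Propagate the distribution vector 4 months from Casual.
After 0 months: (1.0000, 0.0000, 0.0000)
After 1 month: (0.2000, 0.5500, 0.2500)
After 2 months: (0.2525, 0.3925, 0.3550)
After 3 months: (0.2551, 0.3846, 0.3603)
After 4 months: (0.2553, 0.3842, 0.3605)
P(in Reactivated after 4 months) = 0.3605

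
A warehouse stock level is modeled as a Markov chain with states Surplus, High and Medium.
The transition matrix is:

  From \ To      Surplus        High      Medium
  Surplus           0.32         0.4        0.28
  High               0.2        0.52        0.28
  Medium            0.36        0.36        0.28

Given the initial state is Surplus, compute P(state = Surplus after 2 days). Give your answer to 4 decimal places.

0.2832

Sum over the intermediate state after 1 day:
P = P(Surplus→Surplus)·P(Surplus→Surplus) + P(Surplus→High)·P(High→Surplus) + P(Surplus→Medium)·P(Medium→Surplus)
  = 0.32×0.32 + 0.4×0.2 + 0.28×0.36
  = 0.1024 + 0.0800 + 0.1008 = 0.2832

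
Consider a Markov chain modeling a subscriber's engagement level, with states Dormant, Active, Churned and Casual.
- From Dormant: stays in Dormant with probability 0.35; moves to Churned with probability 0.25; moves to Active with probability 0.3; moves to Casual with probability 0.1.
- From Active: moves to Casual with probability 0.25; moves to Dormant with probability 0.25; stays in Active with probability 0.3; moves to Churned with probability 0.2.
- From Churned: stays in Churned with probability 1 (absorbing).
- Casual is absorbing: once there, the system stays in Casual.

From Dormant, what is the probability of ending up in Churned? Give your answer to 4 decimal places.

Let h(s) be the probability of absorption at Churned starting from transient state s. Then h(Churned) = 1 and h(Casual) = 0. By first-step analysis:
h(Dormant) = 0.35·h(Dormant) + 0.3·h(Active) + 0.25·1 + 0.1·0
h(Active) = 0.25·h(Dormant) + 0.3·h(Active) + 0.2·1 + 0.25·0
Solving: h(Dormant) = 0.6184, h(Active) = 0.5066.
Starting from Dormant, the probability is 0.6184.

0.6184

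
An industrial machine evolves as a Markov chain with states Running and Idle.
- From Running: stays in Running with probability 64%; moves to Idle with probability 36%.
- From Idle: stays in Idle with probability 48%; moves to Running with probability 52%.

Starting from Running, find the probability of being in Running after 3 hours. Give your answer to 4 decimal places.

0.5916

Propagate the distribution vector 3 hours from Running.
After 0 hours: (1.0000, 0.0000)
After 1 hour: (0.6400, 0.3600)
After 2 hours: (0.5968, 0.4032)
After 3 hours: (0.5916, 0.4084)
P(in Running after 3 hours) = 0.5916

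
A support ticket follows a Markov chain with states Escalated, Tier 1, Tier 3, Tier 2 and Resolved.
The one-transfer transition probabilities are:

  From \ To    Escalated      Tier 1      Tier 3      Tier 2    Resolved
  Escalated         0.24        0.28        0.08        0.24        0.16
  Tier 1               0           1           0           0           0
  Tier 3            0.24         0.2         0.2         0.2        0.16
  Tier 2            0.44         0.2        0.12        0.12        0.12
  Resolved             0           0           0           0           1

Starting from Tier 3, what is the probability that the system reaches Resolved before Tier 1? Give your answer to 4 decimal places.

Let h(s) be the probability of absorption at Resolved starting from transient state s. Then h(Resolved) = 1 and h(Tier 1) = 0. By first-step analysis:
h(Escalated) = 0.24·h(Escalated) + 0.28·0 + 0.08·h(Tier 3) + 0.24·h(Tier 2) + 0.16·1
h(Tier 3) = 0.24·h(Escalated) + 0.2·0 + 0.2·h(Tier 3) + 0.2·h(Tier 2) + 0.16·1
h(Tier 2) = 0.44·h(Escalated) + 0.2·0 + 0.12·h(Tier 3) + 0.12·h(Tier 2) + 0.12·1
Solving: h(Escalated) = 0.3727, h(Tier 3) = 0.4063, h(Tier 2) = 0.3781.
Starting from Tier 3, the probability is 0.4063.

0.4063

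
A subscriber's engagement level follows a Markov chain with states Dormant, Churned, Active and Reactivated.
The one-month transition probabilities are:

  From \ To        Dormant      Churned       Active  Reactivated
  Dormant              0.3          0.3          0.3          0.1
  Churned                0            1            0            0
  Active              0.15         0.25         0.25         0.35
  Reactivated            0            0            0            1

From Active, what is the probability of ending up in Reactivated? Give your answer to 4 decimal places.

Let h(s) be the probability of absorption at Reactivated starting from transient state s. Then h(Reactivated) = 1 and h(Churned) = 0. By first-step analysis:
h(Dormant) = 0.3·h(Dormant) + 0.3·0 + 0.3·h(Active) + 0.1·1
h(Active) = 0.15·h(Dormant) + 0.25·0 + 0.25·h(Active) + 0.35·1
Solving: h(Dormant) = 0.3750, h(Active) = 0.5417.
Starting from Active, the probability is 0.5417.

0.5417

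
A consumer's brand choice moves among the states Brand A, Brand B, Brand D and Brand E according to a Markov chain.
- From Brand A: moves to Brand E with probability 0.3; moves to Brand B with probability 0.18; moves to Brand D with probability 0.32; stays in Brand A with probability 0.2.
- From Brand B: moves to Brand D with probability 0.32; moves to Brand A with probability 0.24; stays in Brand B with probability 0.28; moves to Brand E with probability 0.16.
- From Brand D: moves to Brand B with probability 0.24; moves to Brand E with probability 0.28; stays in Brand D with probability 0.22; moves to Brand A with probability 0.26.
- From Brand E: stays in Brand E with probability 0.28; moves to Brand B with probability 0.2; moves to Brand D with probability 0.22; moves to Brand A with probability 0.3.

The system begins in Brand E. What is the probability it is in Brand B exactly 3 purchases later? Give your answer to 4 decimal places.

Propagate the distribution vector 3 purchases from Brand E.
After 0 purchases: (0.0000, 0.0000, 0.0000, 1.0000)
After 1 purchase: (0.3000, 0.2000, 0.2200, 0.2800)
After 2 purchases: (0.2492, 0.2188, 0.2700, 0.2620)
After 3 purchases: (0.2512, 0.2233, 0.2668, 0.2587)
P(in Brand B after 3 purchases) = 0.2233

0.2233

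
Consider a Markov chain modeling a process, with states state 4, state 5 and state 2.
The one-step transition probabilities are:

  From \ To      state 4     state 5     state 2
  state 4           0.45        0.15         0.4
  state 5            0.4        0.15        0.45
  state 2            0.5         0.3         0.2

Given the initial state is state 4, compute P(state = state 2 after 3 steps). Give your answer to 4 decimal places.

0.3450

Propagate the distribution vector 3 steps from state 4.
After 0 steps: (1.0000, 0.0000, 0.0000)
After 1 step: (0.4500, 0.1500, 0.4000)
After 2 steps: (0.4625, 0.2100, 0.3275)
After 3 steps: (0.4559, 0.1991, 0.3450)
P(in state 2 after 3 steps) = 0.3450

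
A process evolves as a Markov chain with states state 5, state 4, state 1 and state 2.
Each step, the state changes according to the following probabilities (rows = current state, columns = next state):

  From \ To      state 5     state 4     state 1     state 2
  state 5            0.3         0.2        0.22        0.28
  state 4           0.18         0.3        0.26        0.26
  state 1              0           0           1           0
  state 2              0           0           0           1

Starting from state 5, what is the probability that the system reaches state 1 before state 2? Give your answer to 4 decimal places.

Let h(s) be the probability of absorption at state 1 starting from transient state s. Then h(state 1) = 1 and h(state 2) = 0. By first-step analysis:
h(state 5) = 0.3·h(state 5) + 0.2·h(state 4) + 0.22·1 + 0.28·0
h(state 4) = 0.18·h(state 5) + 0.3·h(state 4) + 0.26·1 + 0.26·0
Solving: h(state 5) = 0.4537, h(state 4) = 0.4881.
Starting from state 5, the probability is 0.4537.

0.4537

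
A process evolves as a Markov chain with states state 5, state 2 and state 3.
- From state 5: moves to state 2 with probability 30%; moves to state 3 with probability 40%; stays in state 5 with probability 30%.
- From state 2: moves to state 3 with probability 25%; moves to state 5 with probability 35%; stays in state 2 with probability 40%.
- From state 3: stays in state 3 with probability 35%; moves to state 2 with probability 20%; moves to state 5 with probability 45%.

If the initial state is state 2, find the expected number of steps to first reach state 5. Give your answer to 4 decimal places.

2.6471

Let t(s) be the expected number of steps to first reach state 5 from state s, with t(state 5) = 0. Conditioning on the first step:
t(state 2) = 1 + 0.4·t(state 2) + 0.25·t(state 3)
t(state 3) = 1 + 0.2·t(state 2) + 0.35·t(state 3)
Solving: t(state 2) = 2.6471, t(state 3) = 2.3529.
Expected steps from state 2 to state 5: 2.6471.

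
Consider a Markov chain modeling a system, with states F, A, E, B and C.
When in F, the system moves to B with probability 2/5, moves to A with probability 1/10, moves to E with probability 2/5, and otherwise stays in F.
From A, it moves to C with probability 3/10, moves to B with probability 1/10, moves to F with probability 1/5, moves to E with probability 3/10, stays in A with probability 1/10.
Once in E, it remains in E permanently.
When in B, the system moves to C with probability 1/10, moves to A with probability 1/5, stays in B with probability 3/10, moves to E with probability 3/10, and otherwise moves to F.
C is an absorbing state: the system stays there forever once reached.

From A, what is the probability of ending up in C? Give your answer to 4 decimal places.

Let h(s) be the probability of absorption at C starting from transient state s. Then h(C) = 1 and h(E) = 0. By first-step analysis:
h(F) = 0.1·h(F) + 0.1·h(A) + 0.4·0 + 0.4·h(B)
h(A) = 0.2·h(F) + 0.1·h(A) + 0.3·0 + 0.1·h(B) + 0.3·1
h(B) = 0.1·h(F) + 0.2·h(A) + 0.3·0 + 0.3·h(B) + 0.1·1
Solving: h(F) = 0.1701, h(A) = 0.4025, h(B) = 0.2822.
Starting from A, the probability is 0.4025.

0.4025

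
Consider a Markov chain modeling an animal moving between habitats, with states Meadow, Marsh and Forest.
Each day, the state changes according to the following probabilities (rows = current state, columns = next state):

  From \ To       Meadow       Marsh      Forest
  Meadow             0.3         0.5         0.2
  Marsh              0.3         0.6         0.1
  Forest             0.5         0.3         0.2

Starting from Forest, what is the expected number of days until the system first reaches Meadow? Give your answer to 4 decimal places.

Let t(s) be the expected number of days to first reach Meadow from state s, with t(Meadow) = 0. Conditioning on the first day:
t(Marsh) = 1 + 0.6·t(Marsh) + 0.1·t(Forest)
t(Forest) = 1 + 0.3·t(Marsh) + 0.2·t(Forest)
Solving: t(Marsh) = 3.1034, t(Forest) = 2.4138.
Expected days from Forest to Meadow: 2.4138.

2.4138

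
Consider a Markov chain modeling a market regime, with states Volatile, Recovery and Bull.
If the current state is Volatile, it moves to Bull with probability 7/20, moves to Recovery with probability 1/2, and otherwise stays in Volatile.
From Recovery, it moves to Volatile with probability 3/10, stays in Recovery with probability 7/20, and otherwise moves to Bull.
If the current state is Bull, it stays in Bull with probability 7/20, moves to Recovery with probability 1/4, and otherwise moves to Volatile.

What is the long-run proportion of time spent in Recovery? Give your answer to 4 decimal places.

0.3587

Let the stationary distribution be π with π = πP and π_1 + π_2 + π_3 = 1.
π_1 = 0.15·π_1 + 0.3·π_2 + 0.4·π_3
π_2 = 0.5·π_1 + 0.35·π_2 + 0.25·π_3
Solving with the normalization constraint gives π = (0.2913, 0.3587, 0.3500).
So the stationary probability of Recovery is 0.3587.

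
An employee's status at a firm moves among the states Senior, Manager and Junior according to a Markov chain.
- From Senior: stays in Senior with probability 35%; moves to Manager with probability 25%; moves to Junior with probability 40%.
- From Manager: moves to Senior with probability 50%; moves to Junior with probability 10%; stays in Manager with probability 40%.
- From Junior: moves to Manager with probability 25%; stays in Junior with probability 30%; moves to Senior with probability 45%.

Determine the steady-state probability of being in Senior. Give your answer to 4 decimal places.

0.4225

Let the stationary distribution be π with π = πP and π_1 + π_2 + π_3 = 1.
π_1 = 0.35·π_1 + 0.5·π_2 + 0.45·π_3
π_2 = 0.25·π_1 + 0.4·π_2 + 0.25·π_3
Solving with the normalization constraint gives π = (0.4225, 0.2941, 0.2834).
So the stationary probability of Senior is 0.4225.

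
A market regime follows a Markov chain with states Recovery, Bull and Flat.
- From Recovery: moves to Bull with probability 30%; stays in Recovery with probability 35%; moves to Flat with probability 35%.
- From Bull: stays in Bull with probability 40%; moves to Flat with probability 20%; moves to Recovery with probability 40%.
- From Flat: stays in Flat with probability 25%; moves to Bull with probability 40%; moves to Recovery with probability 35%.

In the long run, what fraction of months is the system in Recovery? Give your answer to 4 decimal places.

0.3682

Let the stationary distribution be π with π = πP and π_1 + π_2 + π_3 = 1.
π_1 = 0.35·π_1 + 0.4·π_2 + 0.35·π_3
π_2 = 0.3·π_1 + 0.4·π_2 + 0.4·π_3
Solving with the normalization constraint gives π = (0.3682, 0.3632, 0.2687).
So the stationary probability of Recovery is 0.3682.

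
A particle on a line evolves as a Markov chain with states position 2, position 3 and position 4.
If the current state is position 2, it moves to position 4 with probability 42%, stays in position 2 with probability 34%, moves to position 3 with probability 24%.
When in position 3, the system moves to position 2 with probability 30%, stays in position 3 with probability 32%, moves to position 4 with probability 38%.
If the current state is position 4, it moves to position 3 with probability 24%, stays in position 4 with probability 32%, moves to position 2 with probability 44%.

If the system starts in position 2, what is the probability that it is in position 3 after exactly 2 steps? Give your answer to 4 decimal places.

0.2592

Sum over the intermediate state after 1 step:
P = P(position 2→position 2)·P(position 2→position 3) + P(position 2→position 3)·P(position 3→position 3) + P(position 2→position 4)·P(position 4→position 3)
  = 0.34×0.24 + 0.24×0.32 + 0.42×0.24
  = 0.0816 + 0.0768 + 0.1008 = 0.2592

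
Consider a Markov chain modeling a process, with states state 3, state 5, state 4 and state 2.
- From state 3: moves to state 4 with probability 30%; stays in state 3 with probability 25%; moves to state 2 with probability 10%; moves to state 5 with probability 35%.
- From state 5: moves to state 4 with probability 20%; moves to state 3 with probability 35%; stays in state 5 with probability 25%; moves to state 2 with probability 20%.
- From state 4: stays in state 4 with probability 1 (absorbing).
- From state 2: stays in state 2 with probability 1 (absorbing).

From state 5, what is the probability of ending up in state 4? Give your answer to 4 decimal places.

Let h(s) be the probability of absorption at state 4 starting from transient state s. Then h(state 4) = 1 and h(state 2) = 0. By first-step analysis:
h(state 3) = 0.25·h(state 3) + 0.35·h(state 5) + 0.3·1 + 0.1·0
h(state 5) = 0.35·h(state 3) + 0.25·h(state 5) + 0.2·1 + 0.2·0
Solving: h(state 3) = 0.6705, h(state 5) = 0.5795.
Starting from state 5, the probability is 0.5795.

0.5795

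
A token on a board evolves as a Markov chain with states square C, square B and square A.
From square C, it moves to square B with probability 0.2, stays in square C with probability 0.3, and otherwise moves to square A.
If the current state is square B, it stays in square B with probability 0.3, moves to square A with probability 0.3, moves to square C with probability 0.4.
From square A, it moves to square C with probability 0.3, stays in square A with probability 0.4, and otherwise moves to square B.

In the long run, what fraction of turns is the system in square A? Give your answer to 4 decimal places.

Let the stationary distribution be π with π = πP and π_1 + π_2 + π_3 = 1.
π_1 = 0.3·π_1 + 0.4·π_2 + 0.3·π_3
π_2 = 0.2·π_1 + 0.3·π_2 + 0.3·π_3
Solving with the normalization constraint gives π = (0.3267, 0.2673, 0.4059).
So the stationary probability of square A is 0.4059.

0.4059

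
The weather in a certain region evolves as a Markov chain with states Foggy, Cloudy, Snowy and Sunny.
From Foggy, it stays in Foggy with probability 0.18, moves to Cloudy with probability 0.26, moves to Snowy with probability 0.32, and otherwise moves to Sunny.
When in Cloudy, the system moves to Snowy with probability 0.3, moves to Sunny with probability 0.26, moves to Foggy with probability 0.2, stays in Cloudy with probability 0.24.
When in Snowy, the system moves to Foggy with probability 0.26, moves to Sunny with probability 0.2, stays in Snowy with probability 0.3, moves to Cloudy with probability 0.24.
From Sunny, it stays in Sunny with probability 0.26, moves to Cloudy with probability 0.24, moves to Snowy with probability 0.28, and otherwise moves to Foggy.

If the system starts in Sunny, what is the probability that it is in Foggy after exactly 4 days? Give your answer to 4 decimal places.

0.2184

Propagate the distribution vector 4 days from Sunny.
After 0 days: (0.0000, 0.0000, 0.0000, 1.0000)
After 1 day: (0.2200, 0.2400, 0.2800, 0.2600)
After 2 days: (0.2176, 0.2444, 0.2992, 0.2388)
After 3 days: (0.2184, 0.2444, 0.2996, 0.2377)
After 4 days: (0.2184, 0.2444, 0.2996, 0.2377)
P(in Foggy after 4 days) = 0.2184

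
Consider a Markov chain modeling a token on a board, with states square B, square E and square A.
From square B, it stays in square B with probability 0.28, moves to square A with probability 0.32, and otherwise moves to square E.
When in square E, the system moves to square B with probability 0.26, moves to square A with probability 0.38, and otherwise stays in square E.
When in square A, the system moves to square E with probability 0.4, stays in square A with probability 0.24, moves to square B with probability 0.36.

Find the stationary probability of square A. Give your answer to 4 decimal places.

0.3177

Let the stationary distribution be π with π = πP and π_1 + π_2 + π_3 = 1.
π_1 = 0.28·π_1 + 0.26·π_2 + 0.36·π_3
π_2 = 0.4·π_1 + 0.36·π_2 + 0.4·π_3
Solving with the normalization constraint gives π = (0.2977, 0.3846, 0.3177).
So the stationary probability of square A is 0.3177.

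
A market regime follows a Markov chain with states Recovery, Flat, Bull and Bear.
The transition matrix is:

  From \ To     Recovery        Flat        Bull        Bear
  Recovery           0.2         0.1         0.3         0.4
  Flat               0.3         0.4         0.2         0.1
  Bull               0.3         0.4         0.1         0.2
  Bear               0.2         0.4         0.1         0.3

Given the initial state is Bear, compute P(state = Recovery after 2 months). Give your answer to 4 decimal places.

0.2500

Propagate the distribution vector 2 months from Bear.
After 0 months: (0.0000, 0.0000, 0.0000, 1.0000)
After 1 month: (0.2000, 0.4000, 0.1000, 0.3000)
After 2 months: (0.2500, 0.3400, 0.1800, 0.2300)
P(in Recovery after 2 months) = 0.2500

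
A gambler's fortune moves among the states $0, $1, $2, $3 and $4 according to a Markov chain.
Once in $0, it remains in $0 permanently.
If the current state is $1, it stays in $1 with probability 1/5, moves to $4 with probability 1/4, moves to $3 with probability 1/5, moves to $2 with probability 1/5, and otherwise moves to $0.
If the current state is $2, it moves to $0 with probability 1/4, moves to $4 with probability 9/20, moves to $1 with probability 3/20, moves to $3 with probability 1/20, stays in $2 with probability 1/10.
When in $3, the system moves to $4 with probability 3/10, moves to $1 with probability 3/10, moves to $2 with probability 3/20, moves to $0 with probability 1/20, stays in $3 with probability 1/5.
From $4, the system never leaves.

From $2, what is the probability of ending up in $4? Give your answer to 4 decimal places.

Let h(s) be the probability of absorption at $4 starting from transient state s. Then h($4) = 1 and h($0) = 0. By first-step analysis:
h($1) = 0.15·0 + 0.2·h($1) + 0.2·h($2) + 0.2·h($3) + 0.25·1
h($2) = 0.25·0 + 0.15·h($1) + 0.1·h($2) + 0.05·h($3) + 0.45·1
h($3) = 0.05·0 + 0.3·h($1) + 0.15·h($2) + 0.2·h($3) + 0.3·1
Solving: h($1) = 0.6618, h($2) = 0.6517, h($3) = 0.7454.
Starting from $2, the probability is 0.6517.

0.6517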